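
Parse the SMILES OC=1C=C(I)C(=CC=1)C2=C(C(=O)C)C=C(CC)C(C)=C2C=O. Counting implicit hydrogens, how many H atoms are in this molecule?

Walk through each heavy atom and fill implicit hydrogens from standard valence (C 4, N 3, O 2, S 2, halogen 1):
  atom 1: O, bond orders sum to 1 (valence 2) → 1 H
  atom 2: C, bond orders sum to 4 (valence 4) → 0 H
  atom 3: C, bond orders sum to 3 (valence 4) → 1 H
  atom 4: C, bond orders sum to 4 (valence 4) → 0 H
  atom 5: I (halogen, monovalent) → 0 H
  atom 6: C, bond orders sum to 4 (valence 4) → 0 H
  atom 7: C, bond orders sum to 3 (valence 4) → 1 H
  atom 8: C, bond orders sum to 3 (valence 4) → 1 H
  atom 9: C, bond orders sum to 4 (valence 4) → 0 H
  atom 10: C, bond orders sum to 4 (valence 4) → 0 H
  atom 11: C, bond orders sum to 4 (valence 4) → 0 H
  atom 12: O, bond orders sum to 2 (valence 2) → 0 H
  atom 13: C, bond orders sum to 1 (valence 4) → 3 H
  atom 14: C, bond orders sum to 3 (valence 4) → 1 H
  atom 15: C, bond orders sum to 4 (valence 4) → 0 H
  atom 16: C, bond orders sum to 2 (valence 4) → 2 H
  atom 17: C, bond orders sum to 1 (valence 4) → 3 H
  atom 18: C, bond orders sum to 4 (valence 4) → 0 H
  atom 19: C, bond orders sum to 1 (valence 4) → 3 H
  atom 20: C, bond orders sum to 4 (valence 4) → 0 H
  atom 21: C, bond orders sum to 3 (valence 4) → 1 H
  atom 22: O, bond orders sum to 2 (valence 2) → 0 H
Total hydrogens: 17.

17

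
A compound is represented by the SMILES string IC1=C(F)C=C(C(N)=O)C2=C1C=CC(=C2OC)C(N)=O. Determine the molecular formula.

Walk through each heavy atom and fill implicit hydrogens from standard valence (C 4, N 3, O 2, S 2, halogen 1):
  atom 1: I (halogen, monovalent) → 0 H
  atom 2: C, bond orders sum to 4 (valence 4) → 0 H
  atom 3: C, bond orders sum to 4 (valence 4) → 0 H
  atom 4: F (halogen, monovalent) → 0 H
  atom 5: C, bond orders sum to 3 (valence 4) → 1 H
  atom 6: C, bond orders sum to 4 (valence 4) → 0 H
  atom 7: C, bond orders sum to 4 (valence 4) → 0 H
  atom 8: N, bond orders sum to 1 (valence 3) → 2 H
  atom 9: O, bond orders sum to 2 (valence 2) → 0 H
  atom 10: C, bond orders sum to 4 (valence 4) → 0 H
  atom 11: C, bond orders sum to 4 (valence 4) → 0 H
  atom 12: C, bond orders sum to 3 (valence 4) → 1 H
  atom 13: C, bond orders sum to 3 (valence 4) → 1 H
  atom 14: C, bond orders sum to 4 (valence 4) → 0 H
  atom 15: C, bond orders sum to 4 (valence 4) → 0 H
  atom 16: O, bond orders sum to 2 (valence 2) → 0 H
  atom 17: C, bond orders sum to 1 (valence 4) → 3 H
  atom 18: C, bond orders sum to 4 (valence 4) → 0 H
  atom 19: N, bond orders sum to 1 (valence 3) → 2 H
  atom 20: O, bond orders sum to 2 (valence 2) → 0 H
Totals → C:13, H:10, F:1, I:1, N:2, O:3.

C13H10FIN2O3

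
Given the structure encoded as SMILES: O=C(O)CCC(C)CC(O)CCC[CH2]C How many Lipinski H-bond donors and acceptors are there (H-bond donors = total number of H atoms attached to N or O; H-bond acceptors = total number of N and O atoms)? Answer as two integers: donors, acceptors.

Donors: find every N or O and count the H atoms it carries.
  atom 1 (O): bond orders sum to 2 → 0 H
  atom 3 (O): bond orders sum to 1 → 1 H
  atom 10 (O): bond orders sum to 1 → 1 H
Lipinski HBD = 2.
Acceptors: N atoms = 0, O atoms = 3 → HBA = 3.

2, 3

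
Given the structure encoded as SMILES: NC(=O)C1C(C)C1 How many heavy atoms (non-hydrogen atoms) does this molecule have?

7

Every atom symbol written in the SMILES (organic subset) is one heavy atom; implicit H are not written.
Heavy atoms by element → C:5, N:1, O:1.
Total: 7.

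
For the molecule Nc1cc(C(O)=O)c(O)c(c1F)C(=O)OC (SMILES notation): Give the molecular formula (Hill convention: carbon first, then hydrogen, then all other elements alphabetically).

Walk through each heavy atom and fill implicit hydrogens from standard valence (C 4, N 3, O 2, S 2, halogen 1); for lowercase aromatic atoms, an aromatic c carries 1 H when it has two neighbours and 0 H with three, and aromatic n carries 0 H:
  atom 1: N, bond orders sum to 1 (valence 3) → 2 H
  atom 2: aromatic c, 3 neighbours → 0 H
  atom 3: aromatic c, 2 neighbours → 1 H
  atom 4: aromatic c, 3 neighbours → 0 H
  atom 5: C, bond orders sum to 4 (valence 4) → 0 H
  atom 6: O, bond orders sum to 1 (valence 2) → 1 H
  atom 7: O, bond orders sum to 2 (valence 2) → 0 H
  atom 8: aromatic c, 3 neighbours → 0 H
  atom 9: O, bond orders sum to 1 (valence 2) → 1 H
  atom 10: aromatic c, 3 neighbours → 0 H
  atom 11: aromatic c, 3 neighbours → 0 H
  atom 12: F (halogen, monovalent) → 0 H
  atom 13: C, bond orders sum to 4 (valence 4) → 0 H
  atom 14: O, bond orders sum to 2 (valence 2) → 0 H
  atom 15: O, bond orders sum to 2 (valence 2) → 0 H
  atom 16: C, bond orders sum to 1 (valence 4) → 3 H
Totals → C:9, H:8, F:1, N:1, O:5.
In Hill order: C9H8FNO5.

C9H8FNO5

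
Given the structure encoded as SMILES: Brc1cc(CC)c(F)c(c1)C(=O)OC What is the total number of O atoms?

2

Scan the SMILES for O atoms (remember two-letter symbols like Cl and Br are single atoms).
Oxygen count: 2.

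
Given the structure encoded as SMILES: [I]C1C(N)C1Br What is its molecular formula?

Walk through each heavy atom and fill implicit hydrogens from standard valence (C 4, N 3, O 2, S 2, halogen 1):
  atom 1: I with explicit H count 0
  atom 2: C, bond orders sum to 3 (valence 4) → 1 H
  atom 3: C, bond orders sum to 3 (valence 4) → 1 H
  atom 4: N, bond orders sum to 1 (valence 3) → 2 H
  atom 5: C, bond orders sum to 3 (valence 4) → 1 H
  atom 6: Br (halogen, monovalent) → 0 H
Totals → C:3, H:5, Br:1, I:1, N:1.
In Hill order: C3H5BrIN.

C3H5BrIN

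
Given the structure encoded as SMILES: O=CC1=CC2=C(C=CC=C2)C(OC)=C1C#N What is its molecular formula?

C13H9NO2

Walk through each heavy atom and fill implicit hydrogens from standard valence (C 4, N 3, O 2, S 2, halogen 1):
  atom 1: O, bond orders sum to 2 (valence 2) → 0 H
  atom 2: C, bond orders sum to 3 (valence 4) → 1 H
  atom 3: C, bond orders sum to 4 (valence 4) → 0 H
  atom 4: C, bond orders sum to 3 (valence 4) → 1 H
  atom 5: C, bond orders sum to 4 (valence 4) → 0 H
  atom 6: C, bond orders sum to 4 (valence 4) → 0 H
  atom 7: C, bond orders sum to 3 (valence 4) → 1 H
  atom 8: C, bond orders sum to 3 (valence 4) → 1 H
  atom 9: C, bond orders sum to 3 (valence 4) → 1 H
  atom 10: C, bond orders sum to 3 (valence 4) → 1 H
  atom 11: C, bond orders sum to 4 (valence 4) → 0 H
  atom 12: O, bond orders sum to 2 (valence 2) → 0 H
  atom 13: C, bond orders sum to 1 (valence 4) → 3 H
  atom 14: C, bond orders sum to 4 (valence 4) → 0 H
  atom 15: C, bond orders sum to 4 (valence 4) → 0 H
  atom 16: N, bond orders sum to 3 (valence 3) → 0 H
Totals → C:13, H:9, N:1, O:2.
In Hill order: C13H9NO2.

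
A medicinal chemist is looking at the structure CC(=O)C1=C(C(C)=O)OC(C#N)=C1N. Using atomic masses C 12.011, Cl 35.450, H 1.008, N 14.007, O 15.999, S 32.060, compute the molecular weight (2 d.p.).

First, the molecular formula is C9H8N2O3 (counting implicit H from valence).
  C: 9 × 12.011 = 108.099
  H: 8 × 1.008 = 8.064
  N: 2 × 14.007 = 28.014
  O: 3 × 15.999 = 47.997
Sum: 9×12.011 + 8×1.008 + 2×14.007 + 3×15.999 = 192.174 → 192.17 g/mol.

192.17 g/mol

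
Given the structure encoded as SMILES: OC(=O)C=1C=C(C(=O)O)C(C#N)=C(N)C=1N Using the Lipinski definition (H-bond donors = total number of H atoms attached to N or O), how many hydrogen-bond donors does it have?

Donors: find every N or O and count the H atoms it carries.
  atom 1 (O): bond orders sum to 1 → 1 H
  atom 3 (O): bond orders sum to 2 → 0 H
  atom 8 (O): bond orders sum to 2 → 0 H
  atom 9 (O): bond orders sum to 1 → 1 H
  atom 12 (N): bond orders sum to 3 → 0 H
  atom 14 (N): bond orders sum to 1 → 2 H
  atom 16 (N): bond orders sum to 1 → 2 H
Lipinski HBD = 6.

6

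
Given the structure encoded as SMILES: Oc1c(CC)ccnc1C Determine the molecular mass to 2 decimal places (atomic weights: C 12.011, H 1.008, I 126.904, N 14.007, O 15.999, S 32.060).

137.18 g/mol

First, the molecular formula is C8H11NO (counting implicit H from valence).
  C: 8 × 12.011 = 96.088
  H: 11 × 1.008 = 11.088
  N: 1 × 14.007 = 14.007
  O: 1 × 15.999 = 15.999
Sum: 8×12.011 + 11×1.008 + 1×14.007 + 1×15.999 = 137.182 → 137.18 g/mol.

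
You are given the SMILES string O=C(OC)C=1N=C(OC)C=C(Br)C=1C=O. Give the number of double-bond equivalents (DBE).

Degree of unsaturation = (number of rings) + (number of π bonds).
Ring closures in the SMILES: 1.
π bonds: 5 double bonds (each 1 DoU) → 5 DoU from unsaturation.
Total DoU = 1 + 5 = 6.

6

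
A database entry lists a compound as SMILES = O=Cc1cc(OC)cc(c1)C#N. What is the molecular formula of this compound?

C9H7NO2

Walk through each heavy atom and fill implicit hydrogens from standard valence (C 4, N 3, O 2, S 2, halogen 1); for lowercase aromatic atoms, an aromatic c carries 1 H when it has two neighbours and 0 H with three, and aromatic n carries 0 H:
  atom 1: O, bond orders sum to 2 (valence 2) → 0 H
  atom 2: C, bond orders sum to 3 (valence 4) → 1 H
  atom 3: aromatic c, 3 neighbours → 0 H
  atom 4: aromatic c, 2 neighbours → 1 H
  atom 5: aromatic c, 3 neighbours → 0 H
  atom 6: O, bond orders sum to 2 (valence 2) → 0 H
  atom 7: C, bond orders sum to 1 (valence 4) → 3 H
  atom 8: aromatic c, 2 neighbours → 1 H
  atom 9: aromatic c, 3 neighbours → 0 H
  atom 10: aromatic c, 2 neighbours → 1 H
  atom 11: C, bond orders sum to 4 (valence 4) → 0 H
  atom 12: N, bond orders sum to 3 (valence 3) → 0 H
Totals → C:9, H:7, N:1, O:2.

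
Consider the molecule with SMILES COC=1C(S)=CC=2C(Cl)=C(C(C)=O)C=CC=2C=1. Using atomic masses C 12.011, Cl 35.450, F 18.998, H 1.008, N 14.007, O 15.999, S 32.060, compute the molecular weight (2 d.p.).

First, the molecular formula is C13H11ClO2S (counting implicit H from valence).
  C: 13 × 12.011 = 156.143
  Cl: 1 × 35.450 = 35.450
  H: 11 × 1.008 = 11.088
  O: 2 × 15.999 = 31.998
  S: 1 × 32.060 = 32.060
Sum: 13×12.011 + 1×35.450 + 11×1.008 + 2×15.999 + 1×32.060 = 266.739 → 266.74 g/mol.

266.74 g/mol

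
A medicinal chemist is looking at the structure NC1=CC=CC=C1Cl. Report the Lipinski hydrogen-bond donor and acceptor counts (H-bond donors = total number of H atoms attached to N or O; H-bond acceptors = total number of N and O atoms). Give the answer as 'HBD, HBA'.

Donors: find every N or O and count the H atoms it carries.
  atom 1 (N): bond orders sum to 1 → 2 H
Lipinski HBD = 2.
Acceptors: N atoms = 1, O atoms = 0 → HBA = 1.

2, 1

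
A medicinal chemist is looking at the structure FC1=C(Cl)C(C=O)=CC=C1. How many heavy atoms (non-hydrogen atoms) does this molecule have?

10

Every atom symbol written in the SMILES (organic subset) is one heavy atom; implicit H are not written.
Heavy atoms by element → C:7, Cl:1, F:1, O:1.
Total: 10.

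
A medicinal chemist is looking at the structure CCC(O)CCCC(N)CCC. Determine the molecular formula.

Walk through each heavy atom and fill implicit hydrogens from standard valence (C 4, N 3, O 2, S 2, halogen 1):
  atom 1: C, bond orders sum to 1 (valence 4) → 3 H
  atom 2: C, bond orders sum to 2 (valence 4) → 2 H
  atom 3: C, bond orders sum to 3 (valence 4) → 1 H
  atom 4: O, bond orders sum to 1 (valence 2) → 1 H
  atom 5: C, bond orders sum to 2 (valence 4) → 2 H
  atom 6: C, bond orders sum to 2 (valence 4) → 2 H
  atom 7: C, bond orders sum to 2 (valence 4) → 2 H
  atom 8: C, bond orders sum to 3 (valence 4) → 1 H
  atom 9: N, bond orders sum to 1 (valence 3) → 2 H
  atom 10: C, bond orders sum to 2 (valence 4) → 2 H
  atom 11: C, bond orders sum to 2 (valence 4) → 2 H
  atom 12: C, bond orders sum to 1 (valence 4) → 3 H
Totals → C:10, H:23, N:1, O:1.
In Hill order: C10H23NO.

C10H23NO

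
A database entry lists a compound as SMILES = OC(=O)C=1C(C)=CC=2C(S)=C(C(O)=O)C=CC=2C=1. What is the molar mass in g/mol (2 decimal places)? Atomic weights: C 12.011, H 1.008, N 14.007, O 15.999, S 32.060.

First, the molecular formula is C13H10O4S (counting implicit H from valence).
  C: 13 × 12.011 = 156.143
  H: 10 × 1.008 = 10.080
  O: 4 × 15.999 = 63.996
  S: 1 × 32.060 = 32.060
Sum: 13×12.011 + 10×1.008 + 4×15.999 + 1×32.060 = 262.279 → 262.28 g/mol.

262.28 g/mol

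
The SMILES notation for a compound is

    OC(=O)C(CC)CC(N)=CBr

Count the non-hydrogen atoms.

11

Every atom symbol written in the SMILES (organic subset) is one heavy atom; implicit H are not written.
Heavy atoms by element → Br:1, C:7, N:1, O:2.
Total: 11.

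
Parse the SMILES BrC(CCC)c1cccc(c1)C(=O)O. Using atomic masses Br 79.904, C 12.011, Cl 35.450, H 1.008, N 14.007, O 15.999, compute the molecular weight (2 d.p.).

257.13 g/mol

First, the molecular formula is C11H13BrO2 (counting implicit H from valence).
  Br: 1 × 79.904 = 79.904
  C: 11 × 12.011 = 132.121
  H: 13 × 1.008 = 13.104
  O: 2 × 15.999 = 31.998
Sum: 1×79.904 + 11×12.011 + 13×1.008 + 2×15.999 = 257.127 → 257.13 g/mol.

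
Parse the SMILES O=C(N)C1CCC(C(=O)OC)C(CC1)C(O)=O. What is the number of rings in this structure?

1

In SMILES, each pair of matching ring-closure digits denotes one ring-closing bond; the number of such bonds equals the number of independent rings.
Ring-closure bonds here: 1.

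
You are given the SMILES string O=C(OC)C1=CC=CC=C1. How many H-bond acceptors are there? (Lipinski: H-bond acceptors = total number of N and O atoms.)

2

N atoms: 0; O atoms: 2.
Lipinski HBA = 0 + 2 = 2.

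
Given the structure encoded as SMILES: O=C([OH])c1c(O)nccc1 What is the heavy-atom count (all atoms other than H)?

Every atom symbol written in the SMILES (organic subset) is one heavy atom; implicit H are not written.
Heavy atoms by element → C:6, N:1, O:3.
Total: 10.

10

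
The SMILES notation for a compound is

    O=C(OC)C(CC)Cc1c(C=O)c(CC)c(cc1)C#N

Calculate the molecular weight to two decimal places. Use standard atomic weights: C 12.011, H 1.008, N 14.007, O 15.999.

First, the molecular formula is C16H19NO3 (counting implicit H from valence).
  C: 16 × 12.011 = 192.176
  H: 19 × 1.008 = 19.152
  N: 1 × 14.007 = 14.007
  O: 3 × 15.999 = 47.997
Sum: 16×12.011 + 19×1.008 + 1×14.007 + 3×15.999 = 273.332 → 273.33 g/mol.

273.33 g/mol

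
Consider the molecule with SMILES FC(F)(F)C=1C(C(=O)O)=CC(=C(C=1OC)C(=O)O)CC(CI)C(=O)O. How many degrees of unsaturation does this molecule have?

Degree of unsaturation = (number of rings) + (number of π bonds).
Ring closures in the SMILES: 1.
π bonds: 6 double bonds (each 1 DoU) → 6 DoU from unsaturation.
Total DoU = 1 + 6 = 7.

7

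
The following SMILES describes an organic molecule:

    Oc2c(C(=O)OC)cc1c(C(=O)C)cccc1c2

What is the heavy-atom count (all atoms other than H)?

18

Every atom symbol written in the SMILES (organic subset) is one heavy atom; implicit H are not written.
Heavy atoms by element → C:14, O:4.
Total: 18.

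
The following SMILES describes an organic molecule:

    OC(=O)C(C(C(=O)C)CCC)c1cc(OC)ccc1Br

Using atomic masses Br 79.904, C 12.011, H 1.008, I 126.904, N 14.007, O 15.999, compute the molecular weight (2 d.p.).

First, the molecular formula is C15H19BrO4 (counting implicit H from valence).
  Br: 1 × 79.904 = 79.904
  C: 15 × 12.011 = 180.165
  H: 19 × 1.008 = 19.152
  O: 4 × 15.999 = 63.996
Sum: 1×79.904 + 15×12.011 + 19×1.008 + 4×15.999 = 343.217 → 343.22 g/mol.

343.22 g/mol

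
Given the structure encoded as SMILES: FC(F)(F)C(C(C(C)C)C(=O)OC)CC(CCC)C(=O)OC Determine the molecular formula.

C15H25F3O4

Walk through each heavy atom and fill implicit hydrogens from standard valence (C 4, N 3, O 2, S 2, halogen 1):
  atom 1: F (halogen, monovalent) → 0 H
  atom 2: C, bond orders sum to 4 (valence 4) → 0 H
  atom 3: F (halogen, monovalent) → 0 H
  atom 4: F (halogen, monovalent) → 0 H
  atom 5: C, bond orders sum to 3 (valence 4) → 1 H
  atom 6: C, bond orders sum to 3 (valence 4) → 1 H
  atom 7: C, bond orders sum to 3 (valence 4) → 1 H
  atom 8: C, bond orders sum to 1 (valence 4) → 3 H
  atom 9: C, bond orders sum to 1 (valence 4) → 3 H
  atom 10: C, bond orders sum to 4 (valence 4) → 0 H
  atom 11: O, bond orders sum to 2 (valence 2) → 0 H
  atom 12: O, bond orders sum to 2 (valence 2) → 0 H
  atom 13: C, bond orders sum to 1 (valence 4) → 3 H
  atom 14: C, bond orders sum to 2 (valence 4) → 2 H
  atom 15: C, bond orders sum to 3 (valence 4) → 1 H
  atom 16: C, bond orders sum to 2 (valence 4) → 2 H
  atom 17: C, bond orders sum to 2 (valence 4) → 2 H
  atom 18: C, bond orders sum to 1 (valence 4) → 3 H
  atom 19: C, bond orders sum to 4 (valence 4) → 0 H
  atom 20: O, bond orders sum to 2 (valence 2) → 0 H
  atom 21: O, bond orders sum to 2 (valence 2) → 0 H
  atom 22: C, bond orders sum to 1 (valence 4) → 3 H
Totals → C:15, H:25, F:3, O:4.
In Hill order: C15H25F3O4.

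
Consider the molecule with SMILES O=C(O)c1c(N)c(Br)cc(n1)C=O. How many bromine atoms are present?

Scan the SMILES for Br atoms (remember two-letter symbols like Cl and Br are single atoms).
Bromine count: 1.

1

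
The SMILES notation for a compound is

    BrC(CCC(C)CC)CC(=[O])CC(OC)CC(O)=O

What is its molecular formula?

C14H25BrO4

Walk through each heavy atom and fill implicit hydrogens from standard valence (C 4, N 3, O 2, S 2, halogen 1):
  atom 1: Br (halogen, monovalent) → 0 H
  atom 2: C, bond orders sum to 3 (valence 4) → 1 H
  atom 3: C, bond orders sum to 2 (valence 4) → 2 H
  atom 4: C, bond orders sum to 2 (valence 4) → 2 H
  atom 5: C, bond orders sum to 3 (valence 4) → 1 H
  atom 6: C, bond orders sum to 1 (valence 4) → 3 H
  atom 7: C, bond orders sum to 2 (valence 4) → 2 H
  atom 8: C, bond orders sum to 1 (valence 4) → 3 H
  atom 9: C, bond orders sum to 2 (valence 4) → 2 H
  atom 10: C, bond orders sum to 4 (valence 4) → 0 H
  atom 11: O with explicit H count 0
  atom 12: C, bond orders sum to 2 (valence 4) → 2 H
  atom 13: C, bond orders sum to 3 (valence 4) → 1 H
  atom 14: O, bond orders sum to 2 (valence 2) → 0 H
  atom 15: C, bond orders sum to 1 (valence 4) → 3 H
  atom 16: C, bond orders sum to 2 (valence 4) → 2 H
  atom 17: C, bond orders sum to 4 (valence 4) → 0 H
  atom 18: O, bond orders sum to 1 (valence 2) → 1 H
  atom 19: O, bond orders sum to 2 (valence 2) → 0 H
Totals → C:14, H:25, Br:1, O:4.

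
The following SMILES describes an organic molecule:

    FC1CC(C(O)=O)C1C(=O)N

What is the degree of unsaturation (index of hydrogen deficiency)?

Degree of unsaturation = (number of rings) + (number of π bonds).
Ring closures in the SMILES: 1.
π bonds: 2 double bonds (each 1 DoU) → 2 DoU from unsaturation.
Total DoU = 1 + 2 = 3.

3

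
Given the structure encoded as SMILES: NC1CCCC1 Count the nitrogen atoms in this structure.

1

Scan the SMILES for N atoms (remember two-letter symbols like Cl and Br are single atoms).
Nitrogen count: 1.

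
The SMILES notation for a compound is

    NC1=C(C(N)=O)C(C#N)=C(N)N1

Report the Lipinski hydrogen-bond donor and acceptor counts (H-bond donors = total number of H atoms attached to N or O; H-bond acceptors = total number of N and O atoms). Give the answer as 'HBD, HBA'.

Donors: find every N or O and count the H atoms it carries.
  atom 1 (N): bond orders sum to 1 → 2 H
  atom 5 (N): bond orders sum to 1 → 2 H
  atom 6 (O): bond orders sum to 2 → 0 H
  atom 9 (N): bond orders sum to 3 → 0 H
  atom 11 (N): bond orders sum to 1 → 2 H
  atom 12 (N): bond orders sum to 2 → 1 H
Lipinski HBD = 7.
Acceptors: N atoms = 5, O atoms = 1 → HBA = 6.

7, 6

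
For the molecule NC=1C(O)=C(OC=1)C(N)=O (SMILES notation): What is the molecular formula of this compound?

Walk through each heavy atom and fill implicit hydrogens from standard valence (C 4, N 3, O 2, S 2, halogen 1):
  atom 1: N, bond orders sum to 1 (valence 3) → 2 H
  atom 2: C, bond orders sum to 4 (valence 4) → 0 H
  atom 3: C, bond orders sum to 4 (valence 4) → 0 H
  atom 4: O, bond orders sum to 1 (valence 2) → 1 H
  atom 5: C, bond orders sum to 4 (valence 4) → 0 H
  atom 6: O, bond orders sum to 2 (valence 2) → 0 H
  atom 7: C, bond orders sum to 3 (valence 4) → 1 H
  atom 8: C, bond orders sum to 4 (valence 4) → 0 H
  atom 9: N, bond orders sum to 1 (valence 3) → 2 H
  atom 10: O, bond orders sum to 2 (valence 2) → 0 H
Totals → C:5, H:6, N:2, O:3.
In Hill order: C5H6N2O3.

C5H6N2O3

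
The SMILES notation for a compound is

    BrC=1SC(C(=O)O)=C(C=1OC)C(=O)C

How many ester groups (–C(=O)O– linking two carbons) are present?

0

Scan the SMILES for the ester motif — none present.
Groups that are present: 1 carboxylic acid, 1 ether, 1 ketone.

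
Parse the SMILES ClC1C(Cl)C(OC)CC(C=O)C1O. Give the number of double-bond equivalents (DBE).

2

Molecular formula: C8H12Cl2O3.
DoU = (2C + 2 + N − H − X) / 2, where X is the halogen count and O/S are ignored.
    = (2·8 + 2 + 0 − 12 − 2) / 2 = 4 / 2 = 2.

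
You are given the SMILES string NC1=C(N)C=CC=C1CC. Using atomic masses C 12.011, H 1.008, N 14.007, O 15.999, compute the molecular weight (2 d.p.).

First, the molecular formula is C8H12N2 (counting implicit H from valence).
  C: 8 × 12.011 = 96.088
  H: 12 × 1.008 = 12.096
  N: 2 × 14.007 = 28.014
Sum: 8×12.011 + 12×1.008 + 2×14.007 = 136.198 → 136.20 g/mol.

136.20 g/mol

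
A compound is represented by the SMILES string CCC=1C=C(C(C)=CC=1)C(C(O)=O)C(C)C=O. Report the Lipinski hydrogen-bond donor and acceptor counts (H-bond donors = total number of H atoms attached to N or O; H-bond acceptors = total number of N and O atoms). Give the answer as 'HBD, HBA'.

1, 3

Donors: find every N or O and count the H atoms it carries.
  atom 12 (O): bond orders sum to 1 → 1 H
  atom 13 (O): bond orders sum to 2 → 0 H
  atom 17 (O): bond orders sum to 2 → 0 H
Lipinski HBD = 1.
Acceptors: N atoms = 0, O atoms = 3 → HBA = 3.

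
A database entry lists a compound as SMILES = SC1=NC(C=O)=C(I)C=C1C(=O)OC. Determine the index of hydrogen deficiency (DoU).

Degree of unsaturation = (number of rings) + (number of π bonds).
Ring closures in the SMILES: 1.
π bonds: 5 double bonds (each 1 DoU) → 5 DoU from unsaturation.
Total DoU = 1 + 5 = 6.

6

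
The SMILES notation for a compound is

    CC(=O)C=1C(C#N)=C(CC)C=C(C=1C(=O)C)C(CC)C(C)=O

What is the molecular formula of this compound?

C18H21NO3

Walk through each heavy atom and fill implicit hydrogens from standard valence (C 4, N 3, O 2, S 2, halogen 1):
  atom 1: C, bond orders sum to 1 (valence 4) → 3 H
  atom 2: C, bond orders sum to 4 (valence 4) → 0 H
  atom 3: O, bond orders sum to 2 (valence 2) → 0 H
  atom 4: C, bond orders sum to 4 (valence 4) → 0 H
  atom 5: C, bond orders sum to 4 (valence 4) → 0 H
  atom 6: C, bond orders sum to 4 (valence 4) → 0 H
  atom 7: N, bond orders sum to 3 (valence 3) → 0 H
  atom 8: C, bond orders sum to 4 (valence 4) → 0 H
  atom 9: C, bond orders sum to 2 (valence 4) → 2 H
  atom 10: C, bond orders sum to 1 (valence 4) → 3 H
  atom 11: C, bond orders sum to 3 (valence 4) → 1 H
  atom 12: C, bond orders sum to 4 (valence 4) → 0 H
  atom 13: C, bond orders sum to 4 (valence 4) → 0 H
  atom 14: C, bond orders sum to 4 (valence 4) → 0 H
  atom 15: O, bond orders sum to 2 (valence 2) → 0 H
  atom 16: C, bond orders sum to 1 (valence 4) → 3 H
  atom 17: C, bond orders sum to 3 (valence 4) → 1 H
  atom 18: C, bond orders sum to 2 (valence 4) → 2 H
  atom 19: C, bond orders sum to 1 (valence 4) → 3 H
  atom 20: C, bond orders sum to 4 (valence 4) → 0 H
  atom 21: C, bond orders sum to 1 (valence 4) → 3 H
  atom 22: O, bond orders sum to 2 (valence 2) → 0 H
Totals → C:18, H:21, N:1, O:3.
In Hill order: C18H21NO3.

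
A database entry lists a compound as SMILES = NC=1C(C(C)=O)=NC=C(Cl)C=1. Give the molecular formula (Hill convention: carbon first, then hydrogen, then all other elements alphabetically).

C7H7ClN2O

Walk through each heavy atom and fill implicit hydrogens from standard valence (C 4, N 3, O 2, S 2, halogen 1):
  atom 1: N, bond orders sum to 1 (valence 3) → 2 H
  atom 2: C, bond orders sum to 4 (valence 4) → 0 H
  atom 3: C, bond orders sum to 4 (valence 4) → 0 H
  atom 4: C, bond orders sum to 4 (valence 4) → 0 H
  atom 5: C, bond orders sum to 1 (valence 4) → 3 H
  atom 6: O, bond orders sum to 2 (valence 2) → 0 H
  atom 7: N, bond orders sum to 3 (valence 3) → 0 H
  atom 8: C, bond orders sum to 3 (valence 4) → 1 H
  atom 9: C, bond orders sum to 4 (valence 4) → 0 H
  atom 10: Cl (halogen, monovalent) → 0 H
  atom 11: C, bond orders sum to 3 (valence 4) → 1 H
Totals → C:7, H:7, Cl:1, N:2, O:1.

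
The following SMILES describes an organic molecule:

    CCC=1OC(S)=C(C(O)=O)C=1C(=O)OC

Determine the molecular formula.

C9H10O5S

Walk through each heavy atom and fill implicit hydrogens from standard valence (C 4, N 3, O 2, S 2, halogen 1):
  atom 1: C, bond orders sum to 1 (valence 4) → 3 H
  atom 2: C, bond orders sum to 2 (valence 4) → 2 H
  atom 3: C, bond orders sum to 4 (valence 4) → 0 H
  atom 4: O, bond orders sum to 2 (valence 2) → 0 H
  atom 5: C, bond orders sum to 4 (valence 4) → 0 H
  atom 6: S, bond orders sum to 1 (valence 2) → 1 H
  atom 7: C, bond orders sum to 4 (valence 4) → 0 H
  atom 8: C, bond orders sum to 4 (valence 4) → 0 H
  atom 9: O, bond orders sum to 1 (valence 2) → 1 H
  atom 10: O, bond orders sum to 2 (valence 2) → 0 H
  atom 11: C, bond orders sum to 4 (valence 4) → 0 H
  atom 12: C, bond orders sum to 4 (valence 4) → 0 H
  atom 13: O, bond orders sum to 2 (valence 2) → 0 H
  atom 14: O, bond orders sum to 2 (valence 2) → 0 H
  atom 15: C, bond orders sum to 1 (valence 4) → 3 H
Totals → C:9, H:10, O:5, S:1.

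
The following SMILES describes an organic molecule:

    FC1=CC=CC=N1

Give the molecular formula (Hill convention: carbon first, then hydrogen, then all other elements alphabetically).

C5H4FN

Walk through each heavy atom and fill implicit hydrogens from standard valence (C 4, N 3, O 2, S 2, halogen 1):
  atom 1: F (halogen, monovalent) → 0 H
  atom 2: C, bond orders sum to 4 (valence 4) → 0 H
  atom 3: C, bond orders sum to 3 (valence 4) → 1 H
  atom 4: C, bond orders sum to 3 (valence 4) → 1 H
  atom 5: C, bond orders sum to 3 (valence 4) → 1 H
  atom 6: C, bond orders sum to 3 (valence 4) → 1 H
  atom 7: N, bond orders sum to 3 (valence 3) → 0 H
Totals → C:5, H:4, F:1, N:1.
In Hill order: C5H4FN.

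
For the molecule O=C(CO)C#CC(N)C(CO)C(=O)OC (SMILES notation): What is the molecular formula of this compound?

C9H13NO5

Walk through each heavy atom and fill implicit hydrogens from standard valence (C 4, N 3, O 2, S 2, halogen 1):
  atom 1: O, bond orders sum to 2 (valence 2) → 0 H
  atom 2: C, bond orders sum to 4 (valence 4) → 0 H
  atom 3: C, bond orders sum to 2 (valence 4) → 2 H
  atom 4: O, bond orders sum to 1 (valence 2) → 1 H
  atom 5: C, bond orders sum to 4 (valence 4) → 0 H
  atom 6: C, bond orders sum to 4 (valence 4) → 0 H
  atom 7: C, bond orders sum to 3 (valence 4) → 1 H
  atom 8: N, bond orders sum to 1 (valence 3) → 2 H
  atom 9: C, bond orders sum to 3 (valence 4) → 1 H
  atom 10: C, bond orders sum to 2 (valence 4) → 2 H
  atom 11: O, bond orders sum to 1 (valence 2) → 1 H
  atom 12: C, bond orders sum to 4 (valence 4) → 0 H
  atom 13: O, bond orders sum to 2 (valence 2) → 0 H
  atom 14: O, bond orders sum to 2 (valence 2) → 0 H
  atom 15: C, bond orders sum to 1 (valence 4) → 3 H
Totals → C:9, H:13, N:1, O:5.
In Hill order: C9H13NO5.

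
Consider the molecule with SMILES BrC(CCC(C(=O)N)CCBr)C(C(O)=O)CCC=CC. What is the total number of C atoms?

Count every carbon token in the SMILES (each C, including those in ring-closure positions and inside branches).
Carbon count: 14.

14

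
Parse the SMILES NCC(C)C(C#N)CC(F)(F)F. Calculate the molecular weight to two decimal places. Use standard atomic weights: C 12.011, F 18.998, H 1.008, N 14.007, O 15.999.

First, the molecular formula is C7H11F3N2 (counting implicit H from valence).
  C: 7 × 12.011 = 84.077
  F: 3 × 18.998 = 56.994
  H: 11 × 1.008 = 11.088
  N: 2 × 14.007 = 28.014
Sum: 7×12.011 + 3×18.998 + 11×1.008 + 2×14.007 = 180.173 → 180.17 g/mol.

180.17 g/mol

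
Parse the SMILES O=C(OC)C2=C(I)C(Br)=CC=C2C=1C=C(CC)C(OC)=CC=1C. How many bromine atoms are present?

Scan the SMILES for Br atoms (remember two-letter symbols like Cl and Br are single atoms).
Bromine count: 1.

1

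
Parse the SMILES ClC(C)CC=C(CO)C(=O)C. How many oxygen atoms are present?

Scan the SMILES for O atoms (remember two-letter symbols like Cl and Br are single atoms).
Oxygen count: 2.

2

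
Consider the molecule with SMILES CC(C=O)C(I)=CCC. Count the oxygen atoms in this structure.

1

Scan the SMILES for O atoms (remember two-letter symbols like Cl and Br are single atoms).
Oxygen count: 1.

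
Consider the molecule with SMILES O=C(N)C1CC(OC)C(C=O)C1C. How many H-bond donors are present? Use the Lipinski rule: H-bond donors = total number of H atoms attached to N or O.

2

Donors: find every N or O and count the H atoms it carries.
  atom 1 (O): bond orders sum to 2 → 0 H
  atom 3 (N): bond orders sum to 1 → 2 H
  atom 7 (O): bond orders sum to 2 → 0 H
  atom 11 (O): bond orders sum to 2 → 0 H
Lipinski HBD = 2.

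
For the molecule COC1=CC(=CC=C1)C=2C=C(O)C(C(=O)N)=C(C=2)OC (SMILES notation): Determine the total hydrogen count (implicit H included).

15

Walk through each heavy atom and fill implicit hydrogens from standard valence (C 4, N 3, O 2, S 2, halogen 1):
  atom 1: C, bond orders sum to 1 (valence 4) → 3 H
  atom 2: O, bond orders sum to 2 (valence 2) → 0 H
  atom 3: C, bond orders sum to 4 (valence 4) → 0 H
  atom 4: C, bond orders sum to 3 (valence 4) → 1 H
  atom 5: C, bond orders sum to 4 (valence 4) → 0 H
  atom 6: C, bond orders sum to 3 (valence 4) → 1 H
  atom 7: C, bond orders sum to 3 (valence 4) → 1 H
  atom 8: C, bond orders sum to 3 (valence 4) → 1 H
  atom 9: C, bond orders sum to 4 (valence 4) → 0 H
  atom 10: C, bond orders sum to 3 (valence 4) → 1 H
  atom 11: C, bond orders sum to 4 (valence 4) → 0 H
  atom 12: O, bond orders sum to 1 (valence 2) → 1 H
  atom 13: C, bond orders sum to 4 (valence 4) → 0 H
  atom 14: C, bond orders sum to 4 (valence 4) → 0 H
  atom 15: O, bond orders sum to 2 (valence 2) → 0 H
  atom 16: N, bond orders sum to 1 (valence 3) → 2 H
  atom 17: C, bond orders sum to 4 (valence 4) → 0 H
  atom 18: C, bond orders sum to 3 (valence 4) → 1 H
  atom 19: O, bond orders sum to 2 (valence 2) → 0 H
  atom 20: C, bond orders sum to 1 (valence 4) → 3 H
Total hydrogens: 15.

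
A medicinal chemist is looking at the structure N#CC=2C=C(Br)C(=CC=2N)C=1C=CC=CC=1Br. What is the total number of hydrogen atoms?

Walk through each heavy atom and fill implicit hydrogens from standard valence (C 4, N 3, O 2, S 2, halogen 1):
  atom 1: N, bond orders sum to 3 (valence 3) → 0 H
  atom 2: C, bond orders sum to 4 (valence 4) → 0 H
  atom 3: C, bond orders sum to 4 (valence 4) → 0 H
  atom 4: C, bond orders sum to 3 (valence 4) → 1 H
  atom 5: C, bond orders sum to 4 (valence 4) → 0 H
  atom 6: Br (halogen, monovalent) → 0 H
  atom 7: C, bond orders sum to 4 (valence 4) → 0 H
  atom 8: C, bond orders sum to 3 (valence 4) → 1 H
  atom 9: C, bond orders sum to 4 (valence 4) → 0 H
  atom 10: N, bond orders sum to 1 (valence 3) → 2 H
  atom 11: C, bond orders sum to 4 (valence 4) → 0 H
  atom 12: C, bond orders sum to 3 (valence 4) → 1 H
  atom 13: C, bond orders sum to 3 (valence 4) → 1 H
  atom 14: C, bond orders sum to 3 (valence 4) → 1 H
  atom 15: C, bond orders sum to 3 (valence 4) → 1 H
  atom 16: C, bond orders sum to 4 (valence 4) → 0 H
  atom 17: Br (halogen, monovalent) → 0 H
Total hydrogens: 8.

8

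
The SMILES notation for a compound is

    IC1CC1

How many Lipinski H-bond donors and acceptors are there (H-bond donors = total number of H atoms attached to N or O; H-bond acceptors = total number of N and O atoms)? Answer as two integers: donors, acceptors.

Donors: find every N or O and count the H atoms it carries.
  (no N or O atoms present)
Lipinski HBD = 0.
Acceptors: N atoms = 0, O atoms = 0 → HBA = 0.

0, 0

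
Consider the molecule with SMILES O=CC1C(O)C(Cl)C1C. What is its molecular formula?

C6H9ClO2

Walk through each heavy atom and fill implicit hydrogens from standard valence (C 4, N 3, O 2, S 2, halogen 1):
  atom 1: O, bond orders sum to 2 (valence 2) → 0 H
  atom 2: C, bond orders sum to 3 (valence 4) → 1 H
  atom 3: C, bond orders sum to 3 (valence 4) → 1 H
  atom 4: C, bond orders sum to 3 (valence 4) → 1 H
  atom 5: O, bond orders sum to 1 (valence 2) → 1 H
  atom 6: C, bond orders sum to 3 (valence 4) → 1 H
  atom 7: Cl (halogen, monovalent) → 0 H
  atom 8: C, bond orders sum to 3 (valence 4) → 1 H
  atom 9: C, bond orders sum to 1 (valence 4) → 3 H
Totals → C:6, H:9, Cl:1, O:2.
In Hill order: C6H9ClO2.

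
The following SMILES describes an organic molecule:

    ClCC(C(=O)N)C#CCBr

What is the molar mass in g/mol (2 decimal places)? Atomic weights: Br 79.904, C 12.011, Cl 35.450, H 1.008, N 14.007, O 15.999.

224.48 g/mol

First, the molecular formula is C6H7BrClNO (counting implicit H from valence).
  Br: 1 × 79.904 = 79.904
  C: 6 × 12.011 = 72.066
  Cl: 1 × 35.450 = 35.450
  H: 7 × 1.008 = 7.056
  N: 1 × 14.007 = 14.007
  O: 1 × 15.999 = 15.999
Sum: 1×79.904 + 6×12.011 + 1×35.450 + 7×1.008 + 1×14.007 + 1×15.999 = 224.482 → 224.48 g/mol.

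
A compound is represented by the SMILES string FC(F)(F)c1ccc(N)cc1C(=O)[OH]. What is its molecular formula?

Walk through each heavy atom and fill implicit hydrogens from standard valence (C 4, N 3, O 2, S 2, halogen 1); for lowercase aromatic atoms, an aromatic c carries 1 H when it has two neighbours and 0 H with three, and aromatic n carries 0 H:
  atom 1: F (halogen, monovalent) → 0 H
  atom 2: C, bond orders sum to 4 (valence 4) → 0 H
  atom 3: F (halogen, monovalent) → 0 H
  atom 4: F (halogen, monovalent) → 0 H
  atom 5: aromatic c, 3 neighbours → 0 H
  atom 6: aromatic c, 2 neighbours → 1 H
  atom 7: aromatic c, 2 neighbours → 1 H
  atom 8: aromatic c, 3 neighbours → 0 H
  atom 9: N, bond orders sum to 1 (valence 3) → 2 H
  atom 10: aromatic c, 2 neighbours → 1 H
  atom 11: aromatic c, 3 neighbours → 0 H
  atom 12: C, bond orders sum to 4 (valence 4) → 0 H
  atom 13: O, bond orders sum to 2 (valence 2) → 0 H
  atom 14: O with explicit H count 1
Totals → C:8, H:6, F:3, N:1, O:2.

C8H6F3NO2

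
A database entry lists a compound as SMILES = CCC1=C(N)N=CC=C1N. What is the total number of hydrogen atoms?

11

Walk through each heavy atom and fill implicit hydrogens from standard valence (C 4, N 3, O 2, S 2, halogen 1):
  atom 1: C, bond orders sum to 1 (valence 4) → 3 H
  atom 2: C, bond orders sum to 2 (valence 4) → 2 H
  atom 3: C, bond orders sum to 4 (valence 4) → 0 H
  atom 4: C, bond orders sum to 4 (valence 4) → 0 H
  atom 5: N, bond orders sum to 1 (valence 3) → 2 H
  atom 6: N, bond orders sum to 3 (valence 3) → 0 H
  atom 7: C, bond orders sum to 3 (valence 4) → 1 H
  atom 8: C, bond orders sum to 3 (valence 4) → 1 H
  atom 9: C, bond orders sum to 4 (valence 4) → 0 H
  atom 10: N, bond orders sum to 1 (valence 3) → 2 H
Total hydrogens: 11.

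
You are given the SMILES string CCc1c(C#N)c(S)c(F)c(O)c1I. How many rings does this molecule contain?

In SMILES, each pair of matching ring-closure digits denotes one ring-closing bond; the number of such bonds equals the number of independent rings.
Ring-closure bonds here: 1.

1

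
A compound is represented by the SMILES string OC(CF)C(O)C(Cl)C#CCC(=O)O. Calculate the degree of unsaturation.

3

Molecular formula: C8H10ClFO4.
DoU = (2C + 2 + N − H − X) / 2, where X is the halogen count and O/S are ignored.
    = (2·8 + 2 + 0 − 10 − 2) / 2 = 6 / 2 = 3.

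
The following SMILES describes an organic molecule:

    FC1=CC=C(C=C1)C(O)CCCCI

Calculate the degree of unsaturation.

Degree of unsaturation = (number of rings) + (number of π bonds).
Ring closures in the SMILES: 1.
π bonds: 3 double bonds (each 1 DoU) → 3 DoU from unsaturation.
Total DoU = 1 + 3 = 4.

4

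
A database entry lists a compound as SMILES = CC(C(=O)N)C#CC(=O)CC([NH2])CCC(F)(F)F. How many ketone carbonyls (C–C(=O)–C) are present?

1

The ketone motif appears at heavy-atom position 8 in the SMILES.
Other groups present: 1 alkyne, 1 amide, 1 primary amine.
Ketone count: 1.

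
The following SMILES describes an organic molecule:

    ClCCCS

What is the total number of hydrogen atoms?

Walk through each heavy atom and fill implicit hydrogens from standard valence (C 4, N 3, O 2, S 2, halogen 1):
  atom 1: Cl (halogen, monovalent) → 0 H
  atom 2: C, bond orders sum to 2 (valence 4) → 2 H
  atom 3: C, bond orders sum to 2 (valence 4) → 2 H
  atom 4: C, bond orders sum to 2 (valence 4) → 2 H
  atom 5: S, bond orders sum to 1 (valence 2) → 1 H
Total hydrogens: 7.

7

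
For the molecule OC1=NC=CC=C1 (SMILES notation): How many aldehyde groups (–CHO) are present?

0

Scan the SMILES for the aldehyde motif — none present.
Groups that are present: 1 hydroxyl.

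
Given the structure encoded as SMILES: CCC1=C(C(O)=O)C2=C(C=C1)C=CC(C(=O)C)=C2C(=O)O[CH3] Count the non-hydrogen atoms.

22

Every atom symbol written in the SMILES (organic subset) is one heavy atom; implicit H are not written.
Heavy atoms by element → C:17, O:5.
Total: 22.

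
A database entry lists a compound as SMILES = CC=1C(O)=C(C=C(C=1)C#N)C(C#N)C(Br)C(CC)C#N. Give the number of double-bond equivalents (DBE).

10

Degree of unsaturation = (number of rings) + (number of π bonds).
Ring closures in the SMILES: 1.
π bonds: 3 double bonds (each 1 DoU), 3 triple bonds (each 2 DoU) → 9 DoU from unsaturation.
Total DoU = 1 + 9 = 10.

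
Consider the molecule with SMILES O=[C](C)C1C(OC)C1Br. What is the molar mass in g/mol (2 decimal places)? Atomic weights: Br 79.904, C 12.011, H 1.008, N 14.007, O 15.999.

193.04 g/mol

First, the molecular formula is C6H9BrO2 (counting implicit H from valence).
  Br: 1 × 79.904 = 79.904
  C: 6 × 12.011 = 72.066
  H: 9 × 1.008 = 9.072
  O: 2 × 15.999 = 31.998
Sum: 1×79.904 + 6×12.011 + 9×1.008 + 2×15.999 = 193.040 → 193.04 g/mol.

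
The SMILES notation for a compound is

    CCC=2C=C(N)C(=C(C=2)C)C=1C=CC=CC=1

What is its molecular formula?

Walk through each heavy atom and fill implicit hydrogens from standard valence (C 4, N 3, O 2, S 2, halogen 1):
  atom 1: C, bond orders sum to 1 (valence 4) → 3 H
  atom 2: C, bond orders sum to 2 (valence 4) → 2 H
  atom 3: C, bond orders sum to 4 (valence 4) → 0 H
  atom 4: C, bond orders sum to 3 (valence 4) → 1 H
  atom 5: C, bond orders sum to 4 (valence 4) → 0 H
  atom 6: N, bond orders sum to 1 (valence 3) → 2 H
  atom 7: C, bond orders sum to 4 (valence 4) → 0 H
  atom 8: C, bond orders sum to 4 (valence 4) → 0 H
  atom 9: C, bond orders sum to 3 (valence 4) → 1 H
  atom 10: C, bond orders sum to 1 (valence 4) → 3 H
  atom 11: C, bond orders sum to 4 (valence 4) → 0 H
  atom 12: C, bond orders sum to 3 (valence 4) → 1 H
  atom 13: C, bond orders sum to 3 (valence 4) → 1 H
  atom 14: C, bond orders sum to 3 (valence 4) → 1 H
  atom 15: C, bond orders sum to 3 (valence 4) → 1 H
  atom 16: C, bond orders sum to 3 (valence 4) → 1 H
Totals → C:15, H:17, N:1.

C15H17N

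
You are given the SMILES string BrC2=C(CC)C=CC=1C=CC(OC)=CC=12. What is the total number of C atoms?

13

Count every carbon token in the SMILES (each C, including those in ring-closure positions and inside branches).
Carbon count: 13.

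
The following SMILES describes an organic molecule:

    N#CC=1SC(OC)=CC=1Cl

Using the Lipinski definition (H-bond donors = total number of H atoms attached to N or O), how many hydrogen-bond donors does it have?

0

Donors: find every N or O and count the H atoms it carries.
  atom 1 (N): bond orders sum to 3 → 0 H
  atom 6 (O): bond orders sum to 2 → 0 H
Lipinski HBD = 0.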